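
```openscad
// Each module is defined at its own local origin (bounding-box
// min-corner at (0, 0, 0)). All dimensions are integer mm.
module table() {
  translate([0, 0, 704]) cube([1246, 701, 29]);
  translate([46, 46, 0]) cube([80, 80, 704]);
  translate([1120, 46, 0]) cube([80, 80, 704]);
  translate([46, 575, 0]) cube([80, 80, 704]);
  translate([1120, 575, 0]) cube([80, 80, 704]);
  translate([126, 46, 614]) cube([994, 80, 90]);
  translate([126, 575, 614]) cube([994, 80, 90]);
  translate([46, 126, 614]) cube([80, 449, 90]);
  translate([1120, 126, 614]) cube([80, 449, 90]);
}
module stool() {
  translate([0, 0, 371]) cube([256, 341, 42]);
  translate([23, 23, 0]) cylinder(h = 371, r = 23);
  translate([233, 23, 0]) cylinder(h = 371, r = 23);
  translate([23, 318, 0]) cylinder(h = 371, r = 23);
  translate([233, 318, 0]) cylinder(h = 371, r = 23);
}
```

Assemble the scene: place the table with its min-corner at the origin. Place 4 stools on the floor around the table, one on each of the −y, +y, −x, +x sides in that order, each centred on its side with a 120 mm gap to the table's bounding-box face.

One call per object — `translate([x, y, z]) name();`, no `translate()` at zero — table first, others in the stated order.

table();
translate([495, -461, 0]) stool();
translate([495, 821, 0]) stool();
translate([-376, 180, 0]) stool();
translate([1366, 180, 0]) stool();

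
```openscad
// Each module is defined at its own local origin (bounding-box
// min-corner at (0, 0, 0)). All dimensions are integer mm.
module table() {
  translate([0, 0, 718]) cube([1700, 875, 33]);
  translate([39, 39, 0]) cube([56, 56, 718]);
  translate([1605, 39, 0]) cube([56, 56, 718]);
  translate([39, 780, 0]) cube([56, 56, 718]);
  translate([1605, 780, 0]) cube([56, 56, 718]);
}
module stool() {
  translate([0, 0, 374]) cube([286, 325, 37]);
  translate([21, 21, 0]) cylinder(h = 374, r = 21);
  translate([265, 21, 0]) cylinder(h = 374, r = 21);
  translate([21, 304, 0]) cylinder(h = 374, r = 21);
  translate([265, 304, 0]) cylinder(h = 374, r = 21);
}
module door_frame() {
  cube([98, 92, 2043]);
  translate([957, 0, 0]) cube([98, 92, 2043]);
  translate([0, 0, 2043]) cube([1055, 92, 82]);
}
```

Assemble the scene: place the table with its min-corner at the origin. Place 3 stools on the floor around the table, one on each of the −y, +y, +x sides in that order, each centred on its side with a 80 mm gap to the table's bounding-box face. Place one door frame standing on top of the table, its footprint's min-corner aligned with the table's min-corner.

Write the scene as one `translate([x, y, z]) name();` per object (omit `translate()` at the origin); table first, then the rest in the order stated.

table();
translate([707, -405, 0]) stool();
translate([707, 955, 0]) stool();
translate([1780, 275, 0]) stool();
translate([0, 0, 751]) door_frame();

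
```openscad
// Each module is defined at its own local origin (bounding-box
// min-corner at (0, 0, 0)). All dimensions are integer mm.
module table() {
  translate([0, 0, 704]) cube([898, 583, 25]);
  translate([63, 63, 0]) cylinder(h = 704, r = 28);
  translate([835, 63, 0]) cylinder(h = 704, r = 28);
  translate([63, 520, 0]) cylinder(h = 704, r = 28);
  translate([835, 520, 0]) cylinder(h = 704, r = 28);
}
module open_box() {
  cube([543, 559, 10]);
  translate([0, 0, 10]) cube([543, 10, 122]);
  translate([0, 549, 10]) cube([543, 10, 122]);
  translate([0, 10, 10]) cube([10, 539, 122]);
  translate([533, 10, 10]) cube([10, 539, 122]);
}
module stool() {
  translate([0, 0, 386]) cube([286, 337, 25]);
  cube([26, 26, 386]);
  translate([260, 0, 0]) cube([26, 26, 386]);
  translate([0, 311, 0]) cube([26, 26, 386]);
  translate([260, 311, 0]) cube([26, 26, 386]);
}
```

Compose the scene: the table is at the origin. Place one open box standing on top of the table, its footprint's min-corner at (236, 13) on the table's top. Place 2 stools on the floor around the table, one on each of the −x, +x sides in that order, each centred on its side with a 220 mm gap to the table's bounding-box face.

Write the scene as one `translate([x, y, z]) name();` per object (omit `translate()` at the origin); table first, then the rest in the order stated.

table();
translate([236, 13, 729]) open_box();
translate([-506, 123, 0]) stool();
translate([1118, 123, 0]) stool();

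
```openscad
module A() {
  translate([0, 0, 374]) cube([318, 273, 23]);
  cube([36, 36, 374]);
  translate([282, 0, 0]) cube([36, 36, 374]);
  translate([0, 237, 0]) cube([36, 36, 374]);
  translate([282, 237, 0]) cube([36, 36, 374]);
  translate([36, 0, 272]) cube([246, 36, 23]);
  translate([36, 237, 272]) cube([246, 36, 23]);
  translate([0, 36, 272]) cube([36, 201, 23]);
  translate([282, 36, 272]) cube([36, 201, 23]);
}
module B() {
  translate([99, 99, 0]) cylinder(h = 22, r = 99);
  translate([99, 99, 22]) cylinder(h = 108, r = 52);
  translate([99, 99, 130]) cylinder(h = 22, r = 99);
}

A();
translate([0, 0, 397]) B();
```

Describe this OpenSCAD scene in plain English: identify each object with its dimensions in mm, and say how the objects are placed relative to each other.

A is a simple wooden stool: a rectangular seat 318 mm (x) by 273 mm (y), 23 mm thick, top face at z = 397 mm, on four square legs, each 36×36 mm in cross-section. The legs rest on z = 0, each flush with a corner of the seat. Four stretchers, 36 mm wide and 23 mm tall, connect adjacent legs with their undersides at z = 272 mm, each running between the inner faces of the legs it joins and aligned with the legs' outer faces on the other axis.

B is a spool: two coaxial disc flanges of radius 99 mm and thickness 22 mm, joined by a core cylinder of radius 52 mm and height 108 mm. The lower flange rests on z = 0 and the three cylinders share a vertical axis.

The spool is on top of the stool.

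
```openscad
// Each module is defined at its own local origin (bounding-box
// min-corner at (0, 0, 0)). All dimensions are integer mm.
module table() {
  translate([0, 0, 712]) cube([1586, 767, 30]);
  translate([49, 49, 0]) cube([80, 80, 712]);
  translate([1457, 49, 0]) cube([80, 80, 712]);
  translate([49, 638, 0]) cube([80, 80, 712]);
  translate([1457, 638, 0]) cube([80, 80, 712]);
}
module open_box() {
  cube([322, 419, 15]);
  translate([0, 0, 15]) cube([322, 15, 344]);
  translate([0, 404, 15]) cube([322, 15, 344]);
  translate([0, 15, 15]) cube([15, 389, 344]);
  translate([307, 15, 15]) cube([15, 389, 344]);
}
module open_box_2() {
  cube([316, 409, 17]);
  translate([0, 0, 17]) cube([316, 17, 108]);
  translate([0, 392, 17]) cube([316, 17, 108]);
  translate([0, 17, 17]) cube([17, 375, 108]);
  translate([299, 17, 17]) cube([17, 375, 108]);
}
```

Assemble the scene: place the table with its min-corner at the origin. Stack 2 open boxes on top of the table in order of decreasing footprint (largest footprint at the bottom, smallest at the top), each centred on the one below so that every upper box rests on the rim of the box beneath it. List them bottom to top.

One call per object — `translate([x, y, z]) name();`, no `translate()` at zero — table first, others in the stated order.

table();
translate([632, 174, 742]) open_box();
translate([635, 179, 1101]) open_box_2();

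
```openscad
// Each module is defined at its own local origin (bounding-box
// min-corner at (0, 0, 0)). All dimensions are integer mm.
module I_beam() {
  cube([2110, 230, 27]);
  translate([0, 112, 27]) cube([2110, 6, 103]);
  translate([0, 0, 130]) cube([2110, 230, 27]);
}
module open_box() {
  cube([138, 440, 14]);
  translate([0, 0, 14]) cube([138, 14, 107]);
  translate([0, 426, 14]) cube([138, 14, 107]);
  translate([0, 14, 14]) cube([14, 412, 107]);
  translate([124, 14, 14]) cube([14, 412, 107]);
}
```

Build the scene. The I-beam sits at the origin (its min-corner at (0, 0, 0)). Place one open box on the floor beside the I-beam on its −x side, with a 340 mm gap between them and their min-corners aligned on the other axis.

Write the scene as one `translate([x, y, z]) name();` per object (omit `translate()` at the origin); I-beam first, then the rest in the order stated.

I_beam();
translate([-478, 0, 0]) open_box();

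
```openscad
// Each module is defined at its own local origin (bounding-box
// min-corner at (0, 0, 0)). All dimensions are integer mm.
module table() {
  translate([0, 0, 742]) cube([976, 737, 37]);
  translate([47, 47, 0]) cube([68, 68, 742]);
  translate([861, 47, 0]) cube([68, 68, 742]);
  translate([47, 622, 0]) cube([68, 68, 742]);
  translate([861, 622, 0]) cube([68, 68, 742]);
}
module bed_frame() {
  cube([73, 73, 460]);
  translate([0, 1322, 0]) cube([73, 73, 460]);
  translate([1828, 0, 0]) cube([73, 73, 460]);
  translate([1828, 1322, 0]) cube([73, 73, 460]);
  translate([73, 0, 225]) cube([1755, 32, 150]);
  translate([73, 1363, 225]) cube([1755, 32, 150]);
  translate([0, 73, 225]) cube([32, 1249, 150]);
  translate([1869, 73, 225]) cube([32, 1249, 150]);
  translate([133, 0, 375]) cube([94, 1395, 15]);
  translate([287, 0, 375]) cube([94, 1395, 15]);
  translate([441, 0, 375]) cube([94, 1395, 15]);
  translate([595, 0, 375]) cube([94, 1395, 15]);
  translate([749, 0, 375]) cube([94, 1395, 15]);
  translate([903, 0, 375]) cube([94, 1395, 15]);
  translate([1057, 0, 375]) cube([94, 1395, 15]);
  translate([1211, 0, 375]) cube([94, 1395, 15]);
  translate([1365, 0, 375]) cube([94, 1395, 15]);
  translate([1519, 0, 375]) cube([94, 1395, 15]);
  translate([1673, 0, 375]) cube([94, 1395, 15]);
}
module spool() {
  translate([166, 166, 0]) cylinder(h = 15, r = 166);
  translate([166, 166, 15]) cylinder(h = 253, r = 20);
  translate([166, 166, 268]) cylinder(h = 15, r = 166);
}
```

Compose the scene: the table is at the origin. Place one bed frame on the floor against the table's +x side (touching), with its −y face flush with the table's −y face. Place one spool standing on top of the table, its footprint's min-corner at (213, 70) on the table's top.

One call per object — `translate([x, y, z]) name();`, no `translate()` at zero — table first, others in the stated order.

table();
translate([976, 0, 0]) bed_frame();
translate([213, 70, 779]) spool();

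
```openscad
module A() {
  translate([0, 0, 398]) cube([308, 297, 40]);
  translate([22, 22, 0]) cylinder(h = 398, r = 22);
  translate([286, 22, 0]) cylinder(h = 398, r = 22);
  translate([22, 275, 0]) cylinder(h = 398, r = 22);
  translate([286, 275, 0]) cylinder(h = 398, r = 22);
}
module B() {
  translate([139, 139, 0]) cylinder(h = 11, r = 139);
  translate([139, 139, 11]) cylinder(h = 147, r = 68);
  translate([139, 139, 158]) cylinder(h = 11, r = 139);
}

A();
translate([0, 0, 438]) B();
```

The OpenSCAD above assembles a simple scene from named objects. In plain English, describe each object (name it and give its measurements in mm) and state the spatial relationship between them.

A is a four-legged stool. The seat is 308×297 mm, 40 mm thick, top at z = 438 mm. It stands on four round legs, each 44 mm in diameter, from z = 0 to the seat underside, each leg's axis is inset half a diameter from the nearest pair of seat edges (so the leg's bounding box is flush with the corner).

B is a spool: two coaxial disc flanges of radius 139 mm and thickness 11 mm, joined by a core cylinder of radius 68 mm and height 147 mm. The lower flange rests on z = 0 and the three cylinders share a vertical axis.

The spool is on top of the stool.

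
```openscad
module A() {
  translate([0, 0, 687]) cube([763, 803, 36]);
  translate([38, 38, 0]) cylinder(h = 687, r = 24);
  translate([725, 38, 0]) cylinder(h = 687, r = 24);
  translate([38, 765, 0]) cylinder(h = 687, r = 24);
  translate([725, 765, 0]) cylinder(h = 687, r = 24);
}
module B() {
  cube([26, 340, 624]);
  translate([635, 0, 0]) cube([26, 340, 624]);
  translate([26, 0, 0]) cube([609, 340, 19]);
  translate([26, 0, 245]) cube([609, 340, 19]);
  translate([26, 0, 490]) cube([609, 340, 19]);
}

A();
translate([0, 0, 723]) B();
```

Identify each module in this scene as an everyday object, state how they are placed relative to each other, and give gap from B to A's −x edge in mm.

The bookshelf's min-x is at 0; the table's min-x is 0; gap = 0 mm.

A is a table. B is a bookshelf. The bookshelf is on top of the table. The gap from the bookshelf to the table's −x edge is 0 mm.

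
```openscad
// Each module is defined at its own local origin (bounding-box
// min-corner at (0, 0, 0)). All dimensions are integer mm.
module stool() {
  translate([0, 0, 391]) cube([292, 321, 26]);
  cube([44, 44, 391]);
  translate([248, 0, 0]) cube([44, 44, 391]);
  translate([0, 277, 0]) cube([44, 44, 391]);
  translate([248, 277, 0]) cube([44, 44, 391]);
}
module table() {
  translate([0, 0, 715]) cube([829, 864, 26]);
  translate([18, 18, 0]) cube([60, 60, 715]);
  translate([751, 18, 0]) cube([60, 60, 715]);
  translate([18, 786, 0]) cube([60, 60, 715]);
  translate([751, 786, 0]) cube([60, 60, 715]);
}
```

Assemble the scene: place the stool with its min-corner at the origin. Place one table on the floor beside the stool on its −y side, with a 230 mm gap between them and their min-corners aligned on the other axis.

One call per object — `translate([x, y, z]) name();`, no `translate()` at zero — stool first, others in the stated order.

stool();
translate([0, -1094, 0]) table();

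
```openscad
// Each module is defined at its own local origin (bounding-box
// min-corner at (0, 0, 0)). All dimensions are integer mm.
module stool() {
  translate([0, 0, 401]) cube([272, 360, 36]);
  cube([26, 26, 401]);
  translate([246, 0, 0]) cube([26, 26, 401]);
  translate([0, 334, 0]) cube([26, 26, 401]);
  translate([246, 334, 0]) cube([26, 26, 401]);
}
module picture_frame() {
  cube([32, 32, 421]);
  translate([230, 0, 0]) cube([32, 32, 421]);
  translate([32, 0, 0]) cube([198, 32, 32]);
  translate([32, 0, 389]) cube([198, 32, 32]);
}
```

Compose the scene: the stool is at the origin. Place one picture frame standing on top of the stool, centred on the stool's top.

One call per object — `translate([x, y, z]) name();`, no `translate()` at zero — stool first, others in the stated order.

stool();
translate([5, 164, 437]) picture_frame();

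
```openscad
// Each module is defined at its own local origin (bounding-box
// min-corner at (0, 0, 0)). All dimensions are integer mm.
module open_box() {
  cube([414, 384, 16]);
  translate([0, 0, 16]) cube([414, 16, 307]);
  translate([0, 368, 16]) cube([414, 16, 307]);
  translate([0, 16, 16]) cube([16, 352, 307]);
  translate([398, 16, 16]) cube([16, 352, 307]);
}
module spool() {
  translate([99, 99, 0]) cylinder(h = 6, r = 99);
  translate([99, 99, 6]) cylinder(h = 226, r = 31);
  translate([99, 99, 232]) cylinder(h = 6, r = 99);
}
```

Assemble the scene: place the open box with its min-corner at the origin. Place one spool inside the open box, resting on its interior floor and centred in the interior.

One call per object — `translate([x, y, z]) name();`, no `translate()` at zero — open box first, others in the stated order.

open_box();
translate([108, 93, 16]) spool();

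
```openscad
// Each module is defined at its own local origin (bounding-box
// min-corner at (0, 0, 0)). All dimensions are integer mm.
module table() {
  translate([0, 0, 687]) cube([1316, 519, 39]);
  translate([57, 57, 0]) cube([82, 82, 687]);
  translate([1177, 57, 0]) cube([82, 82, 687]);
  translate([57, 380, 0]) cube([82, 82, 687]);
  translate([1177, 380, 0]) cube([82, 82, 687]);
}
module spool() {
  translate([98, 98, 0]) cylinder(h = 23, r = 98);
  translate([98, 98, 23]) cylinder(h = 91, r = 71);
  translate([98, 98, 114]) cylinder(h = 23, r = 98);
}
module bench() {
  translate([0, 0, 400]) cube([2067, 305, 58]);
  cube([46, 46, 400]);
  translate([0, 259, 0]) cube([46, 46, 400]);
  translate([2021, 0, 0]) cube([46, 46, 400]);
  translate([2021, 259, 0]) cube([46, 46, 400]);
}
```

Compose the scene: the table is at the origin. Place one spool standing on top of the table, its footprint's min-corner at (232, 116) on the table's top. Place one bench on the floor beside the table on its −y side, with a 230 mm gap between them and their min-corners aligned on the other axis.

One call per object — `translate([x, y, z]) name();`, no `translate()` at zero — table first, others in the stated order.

table();
translate([232, 116, 726]) spool();
translate([0, -535, 0]) bench();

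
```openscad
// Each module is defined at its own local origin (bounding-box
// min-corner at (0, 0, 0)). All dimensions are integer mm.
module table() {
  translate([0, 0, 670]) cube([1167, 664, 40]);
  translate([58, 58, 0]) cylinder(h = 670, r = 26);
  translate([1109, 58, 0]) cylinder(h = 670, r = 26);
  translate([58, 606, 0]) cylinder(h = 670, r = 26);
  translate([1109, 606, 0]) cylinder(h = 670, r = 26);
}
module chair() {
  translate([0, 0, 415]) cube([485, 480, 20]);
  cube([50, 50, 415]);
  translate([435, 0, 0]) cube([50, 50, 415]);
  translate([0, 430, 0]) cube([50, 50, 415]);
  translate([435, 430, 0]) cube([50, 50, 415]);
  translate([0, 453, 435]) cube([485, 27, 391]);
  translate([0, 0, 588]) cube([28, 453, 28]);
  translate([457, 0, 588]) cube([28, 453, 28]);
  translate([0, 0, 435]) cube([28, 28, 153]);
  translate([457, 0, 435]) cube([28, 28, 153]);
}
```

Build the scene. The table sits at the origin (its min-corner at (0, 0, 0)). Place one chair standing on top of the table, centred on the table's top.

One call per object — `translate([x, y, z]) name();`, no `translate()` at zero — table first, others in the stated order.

table();
translate([341, 92, 710]) chair();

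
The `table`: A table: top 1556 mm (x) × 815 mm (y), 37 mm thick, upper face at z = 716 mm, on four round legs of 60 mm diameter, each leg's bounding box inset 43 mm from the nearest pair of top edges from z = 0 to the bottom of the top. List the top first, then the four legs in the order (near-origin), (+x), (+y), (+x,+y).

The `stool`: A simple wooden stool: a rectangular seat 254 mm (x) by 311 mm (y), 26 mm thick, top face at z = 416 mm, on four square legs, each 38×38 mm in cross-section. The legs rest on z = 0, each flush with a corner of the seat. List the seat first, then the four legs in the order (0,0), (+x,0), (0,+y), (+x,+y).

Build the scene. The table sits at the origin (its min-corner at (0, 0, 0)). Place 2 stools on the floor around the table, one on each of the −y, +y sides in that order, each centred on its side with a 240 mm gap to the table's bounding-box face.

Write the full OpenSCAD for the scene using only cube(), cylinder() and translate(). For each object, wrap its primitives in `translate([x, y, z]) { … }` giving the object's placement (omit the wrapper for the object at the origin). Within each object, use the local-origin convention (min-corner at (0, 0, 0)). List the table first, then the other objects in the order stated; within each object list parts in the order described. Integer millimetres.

translate([0, 0, 679]) cube([1556, 815, 37]);
translate([73, 73, 0]) cylinder(h = 679, r = 30);
translate([1483, 73, 0]) cylinder(h = 679, r = 30);
translate([73, 742, 0]) cylinder(h = 679, r = 30);
translate([1483, 742, 0]) cylinder(h = 679, r = 30);
translate([651, -551, 0]) {
  translate([0, 0, 390]) cube([254, 311, 26]);
  cube([38, 38, 390]);
  translate([216, 0, 0]) cube([38, 38, 390]);
  translate([0, 273, 0]) cube([38, 38, 390]);
  translate([216, 273, 0]) cube([38, 38, 390]);
}
translate([651, 1055, 0]) {
  translate([0, 0, 390]) cube([254, 311, 26]);
  cube([38, 38, 390]);
  translate([216, 0, 0]) cube([38, 38, 390]);
  translate([0, 273, 0]) cube([38, 38, 390]);
  translate([216, 273, 0]) cube([38, 38, 390]);
}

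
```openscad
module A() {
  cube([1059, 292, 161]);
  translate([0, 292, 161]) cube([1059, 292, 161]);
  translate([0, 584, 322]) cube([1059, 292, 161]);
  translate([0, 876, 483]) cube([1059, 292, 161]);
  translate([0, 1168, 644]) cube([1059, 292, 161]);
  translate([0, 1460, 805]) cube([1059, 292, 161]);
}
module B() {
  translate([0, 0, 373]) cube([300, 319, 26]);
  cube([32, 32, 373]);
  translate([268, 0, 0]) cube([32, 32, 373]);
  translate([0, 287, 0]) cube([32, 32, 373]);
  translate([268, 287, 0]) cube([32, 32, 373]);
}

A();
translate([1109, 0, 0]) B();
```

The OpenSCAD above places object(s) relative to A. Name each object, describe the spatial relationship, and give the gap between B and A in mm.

The stool's nearest face is 50 mm from the staircase's +x face.

A is a staircase. B is a stool. The stool is on the floor beside the staircase on its +x side. The gap between the stool and the staircase is 50 mm.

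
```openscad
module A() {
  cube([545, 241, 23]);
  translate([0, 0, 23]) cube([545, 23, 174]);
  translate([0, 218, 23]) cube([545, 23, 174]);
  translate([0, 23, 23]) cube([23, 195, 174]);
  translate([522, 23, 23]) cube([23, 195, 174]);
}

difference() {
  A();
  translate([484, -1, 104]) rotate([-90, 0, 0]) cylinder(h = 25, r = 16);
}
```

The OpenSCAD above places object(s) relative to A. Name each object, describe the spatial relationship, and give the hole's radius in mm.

The subtracted cylinder has r = 16 mm.

A is an open box. The open box has a circular hole through its front wall. The hole's radius is 16 mm.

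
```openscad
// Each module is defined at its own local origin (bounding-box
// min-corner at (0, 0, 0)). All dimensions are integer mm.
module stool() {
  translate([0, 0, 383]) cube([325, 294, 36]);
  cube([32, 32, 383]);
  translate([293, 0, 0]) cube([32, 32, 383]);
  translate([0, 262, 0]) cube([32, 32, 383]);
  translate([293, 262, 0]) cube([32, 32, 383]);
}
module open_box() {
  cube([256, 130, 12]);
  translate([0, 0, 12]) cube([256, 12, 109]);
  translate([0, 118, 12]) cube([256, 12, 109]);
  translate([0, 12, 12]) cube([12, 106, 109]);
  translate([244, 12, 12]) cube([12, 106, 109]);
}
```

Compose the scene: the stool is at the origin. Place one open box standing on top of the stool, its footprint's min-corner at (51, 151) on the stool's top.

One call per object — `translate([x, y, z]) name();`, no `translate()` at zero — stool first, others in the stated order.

stool();
translate([51, 151, 419]) open_box();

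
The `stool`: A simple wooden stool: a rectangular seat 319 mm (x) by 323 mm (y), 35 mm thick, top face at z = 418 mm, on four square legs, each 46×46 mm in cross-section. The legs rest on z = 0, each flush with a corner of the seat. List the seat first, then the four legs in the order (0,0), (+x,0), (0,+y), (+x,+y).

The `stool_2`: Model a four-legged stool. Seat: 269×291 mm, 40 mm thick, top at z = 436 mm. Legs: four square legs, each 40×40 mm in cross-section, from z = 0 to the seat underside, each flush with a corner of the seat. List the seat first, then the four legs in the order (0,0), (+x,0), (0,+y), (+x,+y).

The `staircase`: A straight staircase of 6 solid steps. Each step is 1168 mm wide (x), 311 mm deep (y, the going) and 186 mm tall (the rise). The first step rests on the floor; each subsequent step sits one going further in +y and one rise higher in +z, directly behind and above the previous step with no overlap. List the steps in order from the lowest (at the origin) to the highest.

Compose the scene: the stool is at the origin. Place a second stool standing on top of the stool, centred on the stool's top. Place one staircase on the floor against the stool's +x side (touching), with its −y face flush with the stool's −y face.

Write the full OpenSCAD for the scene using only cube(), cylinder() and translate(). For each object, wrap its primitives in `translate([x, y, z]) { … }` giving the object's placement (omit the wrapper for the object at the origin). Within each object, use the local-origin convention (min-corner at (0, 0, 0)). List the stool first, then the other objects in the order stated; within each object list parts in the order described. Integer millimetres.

translate([0, 0, 383]) cube([319, 323, 35]);
cube([46, 46, 383]);
translate([273, 0, 0]) cube([46, 46, 383]);
translate([0, 277, 0]) cube([46, 46, 383]);
translate([273, 277, 0]) cube([46, 46, 383]);
translate([25, 16, 418]) {
  translate([0, 0, 396]) cube([269, 291, 40]);
  cube([40, 40, 396]);
  translate([229, 0, 0]) cube([40, 40, 396]);
  translate([0, 251, 0]) cube([40, 40, 396]);
  translate([229, 251, 0]) cube([40, 40, 396]);
}
translate([319, 0, 0]) {
  cube([1168, 311, 186]);
  translate([0, 311, 186]) cube([1168, 311, 186]);
  translate([0, 622, 372]) cube([1168, 311, 186]);
  translate([0, 933, 558]) cube([1168, 311, 186]);
  translate([0, 1244, 744]) cube([1168, 311, 186]);
  translate([0, 1555, 930]) cube([1168, 311, 186]);
}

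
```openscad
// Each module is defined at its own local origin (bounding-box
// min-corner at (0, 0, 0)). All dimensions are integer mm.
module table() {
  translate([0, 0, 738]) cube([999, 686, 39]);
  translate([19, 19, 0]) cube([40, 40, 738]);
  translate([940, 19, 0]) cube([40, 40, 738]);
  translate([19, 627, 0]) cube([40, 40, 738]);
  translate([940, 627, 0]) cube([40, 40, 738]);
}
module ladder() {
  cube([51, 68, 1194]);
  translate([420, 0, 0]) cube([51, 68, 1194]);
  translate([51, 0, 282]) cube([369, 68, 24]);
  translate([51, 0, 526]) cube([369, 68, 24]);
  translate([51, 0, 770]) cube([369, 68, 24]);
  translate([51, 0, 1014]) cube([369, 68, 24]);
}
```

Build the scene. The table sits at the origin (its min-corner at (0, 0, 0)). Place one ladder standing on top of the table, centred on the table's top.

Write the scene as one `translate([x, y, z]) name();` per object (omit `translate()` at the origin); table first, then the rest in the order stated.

table();
translate([264, 309, 777]) ladder();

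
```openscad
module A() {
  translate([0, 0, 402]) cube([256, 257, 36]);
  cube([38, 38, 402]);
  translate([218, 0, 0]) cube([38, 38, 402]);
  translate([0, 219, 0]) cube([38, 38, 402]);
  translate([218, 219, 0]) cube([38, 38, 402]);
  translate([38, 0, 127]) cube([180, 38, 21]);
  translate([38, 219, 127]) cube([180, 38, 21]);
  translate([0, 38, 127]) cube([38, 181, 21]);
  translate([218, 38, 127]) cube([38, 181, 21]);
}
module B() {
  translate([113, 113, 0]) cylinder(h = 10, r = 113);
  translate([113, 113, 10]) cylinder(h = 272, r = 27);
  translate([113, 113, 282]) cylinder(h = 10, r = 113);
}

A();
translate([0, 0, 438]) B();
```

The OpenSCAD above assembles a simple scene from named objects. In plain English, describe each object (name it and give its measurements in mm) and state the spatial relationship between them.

A is a simple wooden stool: a rectangular seat 256 mm (x) by 257 mm (y), 36 mm thick, top face at z = 438 mm, on four square legs, each 38×38 mm in cross-section. The legs rest on z = 0, each flush with a corner of the seat. Four stretchers, 38 mm wide and 21 mm tall, connect adjacent legs with their undersides at z = 127 mm, each running between the inner faces of the legs it joins and aligned with the legs' outer faces on the other axis.

B is a spool: two coaxial disc flanges of radius 113 mm and thickness 10 mm, joined by a core cylinder of radius 27 mm and height 272 mm. The lower flange rests on z = 0 and the three cylinders share a vertical axis.

The spool is on top of the stool.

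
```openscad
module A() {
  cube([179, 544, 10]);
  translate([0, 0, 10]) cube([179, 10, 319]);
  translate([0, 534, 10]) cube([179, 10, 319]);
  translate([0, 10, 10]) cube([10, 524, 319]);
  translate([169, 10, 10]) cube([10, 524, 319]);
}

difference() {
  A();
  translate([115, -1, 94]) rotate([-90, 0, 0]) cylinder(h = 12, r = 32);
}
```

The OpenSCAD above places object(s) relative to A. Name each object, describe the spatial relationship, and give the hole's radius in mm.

The subtracted cylinder has r = 32 mm.

A is an open box. The open box has a circular hole through its front wall. The hole's radius is 32 mm.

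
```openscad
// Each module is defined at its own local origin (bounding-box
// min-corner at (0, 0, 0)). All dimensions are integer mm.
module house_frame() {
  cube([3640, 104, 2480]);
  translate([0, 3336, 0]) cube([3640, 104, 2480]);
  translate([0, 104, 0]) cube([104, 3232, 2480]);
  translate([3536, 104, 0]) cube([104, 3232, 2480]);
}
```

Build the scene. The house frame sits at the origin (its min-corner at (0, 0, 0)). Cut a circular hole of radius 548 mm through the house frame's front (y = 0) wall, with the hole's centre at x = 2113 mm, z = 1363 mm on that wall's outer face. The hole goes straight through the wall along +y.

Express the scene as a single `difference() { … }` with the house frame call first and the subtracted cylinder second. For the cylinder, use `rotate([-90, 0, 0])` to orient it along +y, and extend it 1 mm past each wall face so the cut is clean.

difference() {
  house_frame();
  translate([2113, -1, 1363]) rotate([-90, 0, 0]) cylinder(h = 106, r = 548);
}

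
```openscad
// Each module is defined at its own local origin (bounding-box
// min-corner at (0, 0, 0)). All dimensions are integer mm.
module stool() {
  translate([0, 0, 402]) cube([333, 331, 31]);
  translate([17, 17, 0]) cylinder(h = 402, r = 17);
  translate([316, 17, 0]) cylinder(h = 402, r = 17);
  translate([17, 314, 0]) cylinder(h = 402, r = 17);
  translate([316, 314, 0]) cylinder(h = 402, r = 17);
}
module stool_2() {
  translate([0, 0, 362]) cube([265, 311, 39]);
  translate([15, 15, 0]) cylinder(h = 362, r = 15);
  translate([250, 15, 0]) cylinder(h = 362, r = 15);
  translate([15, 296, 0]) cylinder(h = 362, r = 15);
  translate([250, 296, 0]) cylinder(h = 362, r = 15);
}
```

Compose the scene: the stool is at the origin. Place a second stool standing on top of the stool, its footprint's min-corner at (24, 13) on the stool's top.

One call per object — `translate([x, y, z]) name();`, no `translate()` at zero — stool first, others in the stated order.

stool();
translate([24, 13, 433]) stool_2();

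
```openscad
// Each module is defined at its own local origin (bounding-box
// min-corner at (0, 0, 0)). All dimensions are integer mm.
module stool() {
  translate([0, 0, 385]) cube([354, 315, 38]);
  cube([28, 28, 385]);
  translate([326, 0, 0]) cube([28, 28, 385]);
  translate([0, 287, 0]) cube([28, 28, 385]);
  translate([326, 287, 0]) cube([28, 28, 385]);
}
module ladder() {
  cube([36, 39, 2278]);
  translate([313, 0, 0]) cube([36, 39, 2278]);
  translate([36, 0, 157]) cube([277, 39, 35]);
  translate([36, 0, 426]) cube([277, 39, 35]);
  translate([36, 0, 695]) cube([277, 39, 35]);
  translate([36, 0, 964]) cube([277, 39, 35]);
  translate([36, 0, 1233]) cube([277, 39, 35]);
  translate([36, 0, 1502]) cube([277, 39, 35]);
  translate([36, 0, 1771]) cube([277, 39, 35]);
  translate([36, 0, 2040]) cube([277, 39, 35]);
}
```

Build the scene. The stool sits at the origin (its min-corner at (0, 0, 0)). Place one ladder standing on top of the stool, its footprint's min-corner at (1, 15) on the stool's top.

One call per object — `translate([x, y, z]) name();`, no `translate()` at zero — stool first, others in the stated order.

stool();
translate([1, 15, 423]) ladder();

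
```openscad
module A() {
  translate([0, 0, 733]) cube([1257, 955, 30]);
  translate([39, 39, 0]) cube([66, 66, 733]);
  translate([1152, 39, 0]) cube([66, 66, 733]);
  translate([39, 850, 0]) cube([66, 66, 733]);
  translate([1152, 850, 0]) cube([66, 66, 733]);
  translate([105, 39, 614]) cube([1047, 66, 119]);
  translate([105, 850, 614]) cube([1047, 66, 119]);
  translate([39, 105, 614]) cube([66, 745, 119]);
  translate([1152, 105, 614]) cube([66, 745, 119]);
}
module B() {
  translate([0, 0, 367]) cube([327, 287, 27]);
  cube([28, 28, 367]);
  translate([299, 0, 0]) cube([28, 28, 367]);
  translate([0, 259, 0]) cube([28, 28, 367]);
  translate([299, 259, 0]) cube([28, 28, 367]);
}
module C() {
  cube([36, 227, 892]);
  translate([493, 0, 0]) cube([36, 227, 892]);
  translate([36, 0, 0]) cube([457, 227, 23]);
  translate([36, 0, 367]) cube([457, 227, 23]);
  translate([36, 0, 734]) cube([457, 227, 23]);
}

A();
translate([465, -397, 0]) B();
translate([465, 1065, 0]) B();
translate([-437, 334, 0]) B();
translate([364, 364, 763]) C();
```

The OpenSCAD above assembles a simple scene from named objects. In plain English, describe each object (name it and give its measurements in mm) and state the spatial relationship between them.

A is a table with a 1257×955 mm rectangular top, 30 mm thick, top surface at z = 763 mm, supported by four 66×66 mm square legs, each inset 39 mm from the nearest pair of top edges, running from the floor. Four apron rails, 66 mm thick and 119 mm tall, run between adjacent legs with their top edges flush with the underside of the top and their outer faces flush with the legs' outer faces.

B is a four-legged stool. The seat is a 327×287×27 mm slab whose top surface is at z = 394 mm; four square legs, each 28×28 mm in cross-section, run from the floor (z = 0) to the underside of the seat, each flush with a corner of the seat.

C is a bookshelf 529 mm wide overall, 227 mm deep and 892 mm tall. The two sides are 36 mm thick vertical panels. 3 horizontal shelves of 23 mm thickness span between the inner faces of the sides; the lowest shelf sits on the floor and shelves are stacked with a clear vertical gap of 344 mm between each pair.

Three stools sit around the table at the −y, +y, −x sides. The bookshelf is on top of the table, centred.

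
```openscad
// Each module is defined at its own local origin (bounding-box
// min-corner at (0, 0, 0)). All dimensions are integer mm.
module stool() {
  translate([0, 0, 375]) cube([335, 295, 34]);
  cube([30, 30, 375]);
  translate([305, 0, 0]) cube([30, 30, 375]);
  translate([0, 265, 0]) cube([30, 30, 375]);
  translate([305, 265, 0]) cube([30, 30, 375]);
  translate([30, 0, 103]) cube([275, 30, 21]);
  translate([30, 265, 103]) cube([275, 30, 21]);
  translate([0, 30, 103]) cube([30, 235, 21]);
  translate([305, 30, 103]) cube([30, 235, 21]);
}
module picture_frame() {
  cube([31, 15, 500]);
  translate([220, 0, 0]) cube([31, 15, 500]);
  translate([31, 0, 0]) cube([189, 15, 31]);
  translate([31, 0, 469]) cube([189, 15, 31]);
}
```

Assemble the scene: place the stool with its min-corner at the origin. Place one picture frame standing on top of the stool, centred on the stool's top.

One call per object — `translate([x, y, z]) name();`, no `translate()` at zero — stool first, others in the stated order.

stool();
translate([42, 140, 409]) picture_frame();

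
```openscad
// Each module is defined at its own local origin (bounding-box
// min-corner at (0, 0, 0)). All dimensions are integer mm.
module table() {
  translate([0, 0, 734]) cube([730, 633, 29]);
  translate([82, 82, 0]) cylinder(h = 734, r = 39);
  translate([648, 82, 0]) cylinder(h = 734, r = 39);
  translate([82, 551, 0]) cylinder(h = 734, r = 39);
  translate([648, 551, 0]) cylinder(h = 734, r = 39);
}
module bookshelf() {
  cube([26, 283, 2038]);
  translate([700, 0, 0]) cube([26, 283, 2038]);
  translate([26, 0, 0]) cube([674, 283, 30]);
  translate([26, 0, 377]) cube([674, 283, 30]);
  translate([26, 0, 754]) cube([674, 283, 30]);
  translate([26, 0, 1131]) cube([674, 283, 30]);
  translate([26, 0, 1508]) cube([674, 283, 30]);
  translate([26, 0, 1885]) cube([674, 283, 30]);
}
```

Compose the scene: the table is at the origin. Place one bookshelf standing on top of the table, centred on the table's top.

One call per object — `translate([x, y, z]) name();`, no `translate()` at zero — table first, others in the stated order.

table();
translate([2, 175, 763]) bookshelf();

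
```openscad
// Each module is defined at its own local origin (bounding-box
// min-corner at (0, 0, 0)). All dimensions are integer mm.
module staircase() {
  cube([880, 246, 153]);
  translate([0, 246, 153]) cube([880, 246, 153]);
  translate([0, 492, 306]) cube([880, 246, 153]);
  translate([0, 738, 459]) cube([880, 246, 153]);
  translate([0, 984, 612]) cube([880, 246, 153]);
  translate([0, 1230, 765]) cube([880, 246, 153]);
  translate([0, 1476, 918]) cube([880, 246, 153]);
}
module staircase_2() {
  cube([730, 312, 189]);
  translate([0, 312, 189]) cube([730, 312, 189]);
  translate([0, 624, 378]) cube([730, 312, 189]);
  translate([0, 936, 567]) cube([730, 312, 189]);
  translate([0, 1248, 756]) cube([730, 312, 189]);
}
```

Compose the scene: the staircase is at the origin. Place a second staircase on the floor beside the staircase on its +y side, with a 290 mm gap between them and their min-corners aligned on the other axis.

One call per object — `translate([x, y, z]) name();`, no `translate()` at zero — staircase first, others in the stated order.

staircase();
translate([0, 2012, 0]) staircase_2();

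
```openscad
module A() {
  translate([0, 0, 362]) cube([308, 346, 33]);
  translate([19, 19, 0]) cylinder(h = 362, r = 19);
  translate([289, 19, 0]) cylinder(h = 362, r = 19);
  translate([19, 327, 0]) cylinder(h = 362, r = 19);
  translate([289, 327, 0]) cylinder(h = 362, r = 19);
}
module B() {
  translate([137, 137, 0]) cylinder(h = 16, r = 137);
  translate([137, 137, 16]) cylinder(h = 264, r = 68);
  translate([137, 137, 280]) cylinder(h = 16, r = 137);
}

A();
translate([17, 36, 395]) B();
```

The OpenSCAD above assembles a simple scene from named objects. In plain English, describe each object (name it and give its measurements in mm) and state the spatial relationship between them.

A is a four-legged stool. The seat is 308×346 mm, 33 mm thick, top at z = 395 mm. It stands on four round legs, each 38 mm in diameter, from z = 0 to the seat underside, each leg's axis is inset half a diameter from the nearest pair of seat edges (so the leg's bounding box is flush with the corner).

B is a spool: two coaxial disc flanges of radius 137 mm and thickness 16 mm, joined by a core cylinder of radius 68 mm and height 264 mm. The lower flange rests on z = 0 and the three cylinders share a vertical axis.

The spool is on top of the stool, centred.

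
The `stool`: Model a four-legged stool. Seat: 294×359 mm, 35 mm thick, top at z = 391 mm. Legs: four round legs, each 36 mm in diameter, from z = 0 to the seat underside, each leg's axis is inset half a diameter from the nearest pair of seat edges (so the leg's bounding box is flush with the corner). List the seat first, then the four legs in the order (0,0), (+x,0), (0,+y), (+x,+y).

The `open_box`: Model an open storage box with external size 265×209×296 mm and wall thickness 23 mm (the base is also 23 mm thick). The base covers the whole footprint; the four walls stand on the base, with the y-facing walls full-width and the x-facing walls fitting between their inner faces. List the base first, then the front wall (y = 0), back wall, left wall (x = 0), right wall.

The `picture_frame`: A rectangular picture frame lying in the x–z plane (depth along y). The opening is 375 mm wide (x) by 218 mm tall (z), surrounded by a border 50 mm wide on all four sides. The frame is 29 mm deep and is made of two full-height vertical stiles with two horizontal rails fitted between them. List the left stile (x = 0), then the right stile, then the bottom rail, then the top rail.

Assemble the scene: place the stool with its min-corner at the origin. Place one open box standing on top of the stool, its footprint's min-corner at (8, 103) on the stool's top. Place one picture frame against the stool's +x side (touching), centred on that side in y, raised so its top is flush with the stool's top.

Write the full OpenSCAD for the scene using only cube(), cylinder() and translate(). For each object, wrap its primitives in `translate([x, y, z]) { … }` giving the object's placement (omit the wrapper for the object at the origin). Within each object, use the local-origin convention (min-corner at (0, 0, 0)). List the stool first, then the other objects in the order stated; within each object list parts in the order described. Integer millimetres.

translate([0, 0, 356]) cube([294, 359, 35]);
translate([18, 18, 0]) cylinder(h = 356, r = 18);
translate([276, 18, 0]) cylinder(h = 356, r = 18);
translate([18, 341, 0]) cylinder(h = 356, r = 18);
translate([276, 341, 0]) cylinder(h = 356, r = 18);
translate([8, 103, 391]) {
  cube([265, 209, 23]);
  translate([0, 0, 23]) cube([265, 23, 273]);
  translate([0, 186, 23]) cube([265, 23, 273]);
  translate([0, 23, 23]) cube([23, 163, 273]);
  translate([242, 23, 23]) cube([23, 163, 273]);
}
translate([294, 165, 73]) {
  cube([50, 29, 318]);
  translate([425, 0, 0]) cube([50, 29, 318]);
  translate([50, 0, 0]) cube([375, 29, 50]);
  translate([50, 0, 268]) cube([375, 29, 50]);
}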